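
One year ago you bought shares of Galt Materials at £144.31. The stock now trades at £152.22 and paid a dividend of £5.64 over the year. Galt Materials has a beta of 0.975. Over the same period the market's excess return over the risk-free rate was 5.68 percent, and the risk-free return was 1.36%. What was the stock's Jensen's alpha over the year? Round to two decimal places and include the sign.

+2.49%

Realised HPR = (P1 + D1 − P0) / P0 = (152.22 + 5.64 − 144.31) / 144.31 = 13.55 / 144.31 = 9.3895%
CAPM required = R_f + β·MRP = 1.36% + 0.975 × 5.68% = 6.89800%
α = realised − required = 9.3895% − 6.89800% = +2.49%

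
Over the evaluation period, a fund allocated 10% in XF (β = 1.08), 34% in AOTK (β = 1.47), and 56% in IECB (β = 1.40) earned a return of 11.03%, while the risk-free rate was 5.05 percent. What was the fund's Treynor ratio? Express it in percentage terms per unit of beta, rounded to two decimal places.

4.30%

β_P = 0.10×1.08 + 0.34×1.47 + 0.56×1.40 = 1.3918
Treynor = (R_P − R_f) / β_P = (11.03% − 5.05%) / 1.3918 = 5.98% / 1.3918 = 4.30%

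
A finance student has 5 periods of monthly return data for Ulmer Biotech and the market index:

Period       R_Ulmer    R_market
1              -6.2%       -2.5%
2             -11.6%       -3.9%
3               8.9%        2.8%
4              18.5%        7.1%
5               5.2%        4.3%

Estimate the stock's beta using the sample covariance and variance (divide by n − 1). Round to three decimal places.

2.514

Mean R_i = (-6.2 − 11.6 + 8.9 + 18.5 + 5.2) / 5 = 2.9600%
Mean R_m = (-2.5 − 3.9 + 2.8 + 7.1 + 4.3) / 5 = 1.5600%
Σ(R_i − R̄_i)(R_m − R̄_m) = 216.2820  ⇒  Cov = 216.2820 / 4 = 54.0705
Σ(R_m − R̄_m)² = 86.0320  ⇒  Var(R_m) = 86.0320 / 4 = 21.5080
β = Cov / Var(R_m) = 54.0705 / 21.5080 = 2.5140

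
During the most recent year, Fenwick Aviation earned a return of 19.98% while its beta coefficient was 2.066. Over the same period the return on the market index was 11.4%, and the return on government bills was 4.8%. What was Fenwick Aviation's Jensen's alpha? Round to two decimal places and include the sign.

Market excess return = 11.4% − 4.8% = 6.60%
CAPM benchmark = R_f + β(R_m − R_f) = 4.8% + 2.066 × 6.6% = 18.4356%
α = actual − benchmark = 19.98% − 18.4356% = +1.54%

+1.54%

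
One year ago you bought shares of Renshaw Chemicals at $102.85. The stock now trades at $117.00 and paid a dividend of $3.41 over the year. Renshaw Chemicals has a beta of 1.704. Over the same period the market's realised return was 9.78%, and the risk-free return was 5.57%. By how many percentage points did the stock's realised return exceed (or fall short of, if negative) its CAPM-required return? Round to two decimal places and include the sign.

+4.33%

Realised HPR = (P1 + D1 − P0) / P0 = (117.00 + 3.41 − 102.85) / 102.85 = 17.56 / 102.85 = 17.0734%
MRP = 9.78% − 5.57% = 4.21%
CAPM required = R_f + β·MRP = 5.57% + 1.704 × 4.21% = 12.74384%
α = realised − required = 17.0734% − 12.74384% = +4.33%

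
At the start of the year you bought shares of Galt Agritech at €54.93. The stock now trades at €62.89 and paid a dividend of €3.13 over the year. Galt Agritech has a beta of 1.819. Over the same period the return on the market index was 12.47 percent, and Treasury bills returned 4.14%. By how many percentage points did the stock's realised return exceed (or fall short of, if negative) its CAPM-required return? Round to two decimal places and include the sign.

+0.90%

Realised HPR = (P1 + D1 − P0) / P0 = (62.89 + 3.13 − 54.93) / 54.93 = 11.09 / 54.93 = 20.1893%
MRP = 12.47% − 4.14% = 8.33%
CAPM required = R_f + β·MRP = 4.14% + 1.819 × 8.33% = 19.29227%
α = realised − required = 20.1893% − 19.29227% = +0.90%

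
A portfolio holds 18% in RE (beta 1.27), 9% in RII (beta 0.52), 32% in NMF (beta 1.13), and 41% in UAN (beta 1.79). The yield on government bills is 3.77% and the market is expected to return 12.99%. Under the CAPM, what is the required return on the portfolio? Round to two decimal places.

16.41%

β_P = Σ w_i β_i = 0.18×1.27 + 0.09×0.52 + 0.32×1.13 + 0.41×1.79 = 1.3709
MRP = 12.99% − 3.77% = 9.22%
E(R_P) = R_f + β_P × MRP = 3.77% + 1.3709 × 9.22% = 16.41%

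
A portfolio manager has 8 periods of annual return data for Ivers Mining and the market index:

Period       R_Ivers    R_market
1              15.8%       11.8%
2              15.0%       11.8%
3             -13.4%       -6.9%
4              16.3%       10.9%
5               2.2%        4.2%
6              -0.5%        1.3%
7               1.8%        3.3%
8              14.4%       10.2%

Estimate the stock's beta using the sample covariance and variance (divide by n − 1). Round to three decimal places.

1.607

Mean R_i = (15.8 + 15.0 − 13.4 + 16.3 + 2.2 − 0.5 + 1.8 + 14.4) / 8 = 6.4500%
Mean R_m = (11.8 + 11.8 − 6.9 + 10.9 + 4.2 + 1.3 + 3.3 + 10.2) / 8 = 5.8250%
Σ(R_i − R̄_i)(R_m − R̄_m) = 494.4100  ⇒  Cov = 494.4100 / 7 = 70.6300
Σ(R_m − R̄_m)² = 307.7150  ⇒  Var(R_m) = 307.7150 / 7 = 43.9593
β = Cov / Var(R_m) = 70.6300 / 43.9593 = 1.6067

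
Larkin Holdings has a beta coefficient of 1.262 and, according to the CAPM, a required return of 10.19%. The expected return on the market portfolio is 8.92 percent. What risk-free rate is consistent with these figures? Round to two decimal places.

4.07%

E(R) = R_f + β(E(R_m) − R_f) = R_f(1 − β) + β·E(R_m)
10.19% = R_f × (1 − 1.262) + 1.262 × 8.92%
10.19% = R_f × -0.262 + 11.25704%
R_f = (10.19% − 11.25704%) / -0.262 = 4.07%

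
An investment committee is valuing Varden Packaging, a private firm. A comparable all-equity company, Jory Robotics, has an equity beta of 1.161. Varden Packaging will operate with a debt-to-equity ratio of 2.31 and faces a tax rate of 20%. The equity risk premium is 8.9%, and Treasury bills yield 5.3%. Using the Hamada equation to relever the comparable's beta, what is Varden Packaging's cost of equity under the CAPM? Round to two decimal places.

β_L = β_U × [1 + (1 − t)(D/E)] = 1.161 × [1 + (1 − 0.20) × 2.31]
    = 1.161 × [1 + 0.80 × 2.31] = 1.161 × 2.8480 = 3.3065
E(R) = R_f + β_L × MRP = 5.3% + 3.3065 × 8.9% = 34.73%

34.73%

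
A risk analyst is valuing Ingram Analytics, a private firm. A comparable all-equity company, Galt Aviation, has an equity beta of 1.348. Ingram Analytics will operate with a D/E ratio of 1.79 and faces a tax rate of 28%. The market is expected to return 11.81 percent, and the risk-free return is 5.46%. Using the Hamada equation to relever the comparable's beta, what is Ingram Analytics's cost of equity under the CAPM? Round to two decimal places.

β_L = β_U × [1 + (1 − t)(D/E)] = 1.348 × [1 + (1 − 0.28) × 1.79]
    = 1.348 × [1 + 0.72 × 1.79] = 1.348 × 2.2888 = 3.0853
MRP = 11.81% − 5.46% = 6.35%
E(R) = R_f + β_L × MRP = 5.46% + 3.0853 × 6.35% = 25.05%

25.05%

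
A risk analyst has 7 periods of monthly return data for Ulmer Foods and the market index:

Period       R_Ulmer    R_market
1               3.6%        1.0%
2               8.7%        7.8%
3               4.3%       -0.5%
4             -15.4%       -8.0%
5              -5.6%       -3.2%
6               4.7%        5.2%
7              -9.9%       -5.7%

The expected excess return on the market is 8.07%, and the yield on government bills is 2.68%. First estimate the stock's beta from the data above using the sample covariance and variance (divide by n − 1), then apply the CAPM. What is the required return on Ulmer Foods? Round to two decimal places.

14.59%

Mean R_i = (3.6 + 8.7 + 4.3 − 15.4 − 5.6 + 4.7 − 9.9) / 7 = -1.3714%
Mean R_m = (1.0 + 7.8 − 0.5 − 8.0 − 3.2 + 5.2 − 5.7) / 7 = -0.4857%
Σ(R_i − R̄_i)(R_m − R̄_m) = 286.6371  ⇒  Cov = 286.6371 / 6 = 47.7729
Σ(R_m − R̄_m)² = 194.2086  ⇒  Var(R_m) = 194.2086 / 6 = 32.3681
β = Cov / Var(R_m) = 47.7729 / 32.3681 = 1.4759
E(R) = R_f + β × MRP = 2.68% + 1.4759 × 8.07% = 14.59%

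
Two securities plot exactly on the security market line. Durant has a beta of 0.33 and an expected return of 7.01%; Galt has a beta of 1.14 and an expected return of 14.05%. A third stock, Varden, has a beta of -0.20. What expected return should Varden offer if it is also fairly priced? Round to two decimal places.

2.40%

MRP (SML slope) = (14.05% − 7.01%) / (1.14 − 0.33) = 7.04% / 0.81 = 8.6914%
R_f (intercept) = 7.01% − 0.33 × 8.6914% = 4.1418%
E(R_Varden) = R_f + β × MRP = 4.1418% + -0.20 × 8.6914% = 2.40%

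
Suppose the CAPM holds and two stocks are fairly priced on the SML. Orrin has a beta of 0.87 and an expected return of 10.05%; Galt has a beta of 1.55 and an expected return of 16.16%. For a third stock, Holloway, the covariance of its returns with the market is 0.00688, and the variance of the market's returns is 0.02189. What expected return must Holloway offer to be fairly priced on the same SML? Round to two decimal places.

5.06%

MRP = (16.16% − 10.05%) / (1.55 − 0.87) = 8.9853%
R_f = 10.05% − 0.87 × 8.9853% = 2.2328%
β_Holloway = Cov / Var(R_m) = 0.00688 / 0.02189 = 0.3143
E(R_Holloway) = R_f + β × MRP = 2.2328% + 0.3143 × 8.9853% = 5.06%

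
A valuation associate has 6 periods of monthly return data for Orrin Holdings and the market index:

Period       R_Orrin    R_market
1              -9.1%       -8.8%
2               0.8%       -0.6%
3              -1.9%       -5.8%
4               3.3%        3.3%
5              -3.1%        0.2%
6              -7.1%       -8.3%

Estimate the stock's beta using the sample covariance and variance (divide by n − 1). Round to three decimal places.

Mean R_i = (-9.1 + 0.8 − 1.9 + 3.3 − 3.1 − 7.1) / 6 = -2.8500%
Mean R_m = (-8.8 − 0.6 − 5.8 + 3.3 + 0.2 − 8.3) / 6 = -3.3333%
Σ(R_i − R̄_i)(R_m − R̄_m) = 102.8200  ⇒  Cov = 102.8200 / 5 = 20.5640
Σ(R_m − R̄_m)² = 124.5933  ⇒  Var(R_m) = 124.5933 / 5 = 24.9187
β = Cov / Var(R_m) = 20.5640 / 24.9187 = 0.8252

0.825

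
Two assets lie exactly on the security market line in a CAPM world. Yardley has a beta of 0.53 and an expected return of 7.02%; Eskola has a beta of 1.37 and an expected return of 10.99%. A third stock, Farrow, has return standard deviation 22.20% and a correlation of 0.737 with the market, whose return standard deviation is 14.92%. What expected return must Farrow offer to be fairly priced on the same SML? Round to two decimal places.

9.70%

MRP = (10.99% − 7.02%) / (1.37 − 0.53) = 4.7262%
R_f = 7.02% − 0.53 × 4.7262% = 4.5151%
β_Farrow = ρ·σ_i/σ_m = 0.737 × 22.20 / 14.92 = 1.0966
E(R_Farrow) = R_f + β × MRP = 4.5151% + 1.0966 × 4.7262% = 9.70%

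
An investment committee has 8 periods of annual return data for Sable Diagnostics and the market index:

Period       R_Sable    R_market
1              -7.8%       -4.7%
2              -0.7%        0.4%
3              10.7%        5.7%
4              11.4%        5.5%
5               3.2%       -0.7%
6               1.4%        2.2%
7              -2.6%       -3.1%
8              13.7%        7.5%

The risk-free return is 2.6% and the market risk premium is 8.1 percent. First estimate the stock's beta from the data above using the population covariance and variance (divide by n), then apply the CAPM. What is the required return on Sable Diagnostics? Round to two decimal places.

16.02%

Mean R_i = (-7.8 − 0.7 + 10.7 + 11.4 + 3.2 + 1.4 − 2.6 + 13.7) / 8 = 3.6625%
Mean R_m = (-4.7 + 0.4 + 5.7 + 5.5 − 0.7 + 2.2 − 3.1 + 7.5) / 8 = 1.6000%
Σ(R_i − R̄_i)(R_m − R̄_m) = 224.8400  ⇒  Cov = 224.8400 / 8 = 28.1050
Σ(R_m − R̄_m)² = 135.7000  ⇒  Var(R_m) = 135.7000 / 8 = 16.9625
β = Cov / Var(R_m) = 28.1050 / 16.9625 = 1.6569
E(R) = R_f + β × MRP = 2.6% + 1.6569 × 8.1% = 16.02%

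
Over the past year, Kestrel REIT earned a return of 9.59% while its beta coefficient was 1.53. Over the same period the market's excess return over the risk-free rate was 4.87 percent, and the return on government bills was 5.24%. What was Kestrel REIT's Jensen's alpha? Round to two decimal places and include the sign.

-3.10%

CAPM benchmark = R_f + β(R_m − R_f) = 5.24% + 1.53 × 4.87% = 12.6911%
α = actual − benchmark = 9.59% − 12.6911% = -3.10%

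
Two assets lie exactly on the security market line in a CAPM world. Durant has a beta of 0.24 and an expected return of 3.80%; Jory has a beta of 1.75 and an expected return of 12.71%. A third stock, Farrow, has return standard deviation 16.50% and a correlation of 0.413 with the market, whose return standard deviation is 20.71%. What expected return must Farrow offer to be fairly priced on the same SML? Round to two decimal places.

MRP = (12.71% − 3.80%) / (1.75 − 0.24) = 5.9007%
R_f = 3.80% − 0.24 × 5.9007% = 2.3838%
β_Farrow = ρ·σ_i/σ_m = 0.413 × 16.50 / 20.71 = 0.3290
E(R_Farrow) = R_f + β × MRP = 2.3838% + 0.3290 × 5.9007% = 4.33%

4.33%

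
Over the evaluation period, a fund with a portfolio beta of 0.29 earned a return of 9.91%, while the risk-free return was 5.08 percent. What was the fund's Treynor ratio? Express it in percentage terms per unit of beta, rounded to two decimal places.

Treynor = (R_P − R_f) / β_P = (9.91% − 5.08%) / 0.2900 = 4.83% / 0.2900 = 16.66%

16.66%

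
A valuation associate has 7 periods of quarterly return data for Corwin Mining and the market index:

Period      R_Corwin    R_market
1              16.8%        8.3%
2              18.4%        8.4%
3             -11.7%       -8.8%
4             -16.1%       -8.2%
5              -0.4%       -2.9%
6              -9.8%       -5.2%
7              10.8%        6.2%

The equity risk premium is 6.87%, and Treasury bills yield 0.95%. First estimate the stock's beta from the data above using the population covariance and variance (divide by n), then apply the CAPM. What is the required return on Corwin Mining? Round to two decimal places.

13.46%

Mean R_i = (16.8 + 18.4 − 11.7 − 16.1 − 0.4 − 9.8 + 10.8) / 7 = 1.1429%
Mean R_m = (8.3 + 8.4 − 8.8 − 8.2 − 2.9 − 5.2 + 6.2) / 7 = -0.3143%
Σ(R_i − R̄_i)(R_m − R̄_m) = 650.5743  ⇒  Cov = 650.5743 / 7 = 92.9392
Σ(R_m − R̄_m)² = 357.3286  ⇒  Var(R_m) = 357.3286 / 7 = 51.0469
β = Cov / Var(R_m) = 92.9392 / 51.0469 = 1.8207
E(R) = R_f + β × MRP = 0.95% + 1.8207 × 6.87% = 13.46%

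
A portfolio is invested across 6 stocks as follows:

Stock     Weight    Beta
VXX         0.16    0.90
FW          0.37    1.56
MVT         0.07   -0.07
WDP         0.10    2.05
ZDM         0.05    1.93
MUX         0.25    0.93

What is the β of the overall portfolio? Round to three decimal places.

β_P = Σ w_i β_i = 0.16×0.90 + 0.37×1.56 + 0.07×-0.07 + 0.10×2.05 + 0.05×1.93 + 0.25×0.93 = 1.2503

1.250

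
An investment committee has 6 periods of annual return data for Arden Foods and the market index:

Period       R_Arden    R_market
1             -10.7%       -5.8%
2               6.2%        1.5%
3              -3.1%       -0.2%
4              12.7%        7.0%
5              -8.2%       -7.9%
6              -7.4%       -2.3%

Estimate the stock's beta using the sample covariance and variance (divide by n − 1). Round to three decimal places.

Mean R_i = (-10.7 + 6.2 − 3.1 + 12.7 − 8.2 − 7.4) / 6 = -1.7500%
Mean R_m = (-5.8 + 1.5 − 0.2 + 7.0 − 7.9 − 2.3) / 6 = -1.2833%
Σ(R_i − R̄_i)(R_m − R̄_m) = 229.2050  ⇒  Cov = 229.2050 / 5 = 45.8410
Σ(R_m − R̄_m)² = 142.7483  ⇒  Var(R_m) = 142.7483 / 5 = 28.5497
β = Cov / Var(R_m) = 45.8410 / 28.5497 = 1.6057

1.606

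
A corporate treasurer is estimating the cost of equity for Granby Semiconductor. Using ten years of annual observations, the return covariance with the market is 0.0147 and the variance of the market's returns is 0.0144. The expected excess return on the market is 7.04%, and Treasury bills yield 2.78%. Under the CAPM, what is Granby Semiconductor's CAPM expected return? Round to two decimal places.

9.97%

β = Cov(R_i, R_m) / Var(R_m) = 0.0147 / 0.0144 = 1.0208
E(R) = R_f + β × MRP = 2.78% + 1.0208 × 7.04% = 9.97%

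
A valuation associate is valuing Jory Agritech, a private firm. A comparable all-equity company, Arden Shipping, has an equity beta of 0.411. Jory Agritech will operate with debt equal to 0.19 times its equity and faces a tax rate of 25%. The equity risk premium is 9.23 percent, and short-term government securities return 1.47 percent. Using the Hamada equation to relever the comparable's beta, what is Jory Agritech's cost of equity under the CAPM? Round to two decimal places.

5.80%

β_L = β_U × [1 + (1 − t)(D/E)] = 0.411 × [1 + (1 − 0.25) × 0.19]
    = 0.411 × [1 + 0.75 × 0.19] = 0.411 × 1.1425 = 0.4696
E(R) = R_f + β_L × MRP = 1.47% + 0.4696 × 9.23% = 5.80%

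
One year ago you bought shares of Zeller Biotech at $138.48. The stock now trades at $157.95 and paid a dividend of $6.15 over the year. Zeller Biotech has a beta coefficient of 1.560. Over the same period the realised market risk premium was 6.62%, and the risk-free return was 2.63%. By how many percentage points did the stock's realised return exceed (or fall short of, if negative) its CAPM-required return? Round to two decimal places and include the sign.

Realised HPR = (P1 + D1 − P0) / P0 = (157.95 + 6.15 − 138.48) / 138.48 = 25.62 / 138.48 = 18.5009%
CAPM required = R_f + β·MRP = 2.63% + 1.560 × 6.62% = 12.95720%
α = realised − required = 18.5009% − 12.95720% = +5.54%

+5.54%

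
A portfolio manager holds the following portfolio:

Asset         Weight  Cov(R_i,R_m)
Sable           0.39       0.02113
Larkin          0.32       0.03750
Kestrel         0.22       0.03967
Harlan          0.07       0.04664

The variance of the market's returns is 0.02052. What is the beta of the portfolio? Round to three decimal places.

β_Sable = 0.02113 / 0.02052 = 1.0297
β_Larkin = 0.03750 / 0.02052 = 1.8275
β_Kestrel = 0.03967 / 0.02052 = 1.9332
β_Harlan = 0.04664 / 0.02052 = 2.2729
β_P = Σ w_i β_i = 0.39×1.0297 + 0.32×1.8275 + 0.22×1.9332 + 0.07×2.2729 = 1.5708

1.571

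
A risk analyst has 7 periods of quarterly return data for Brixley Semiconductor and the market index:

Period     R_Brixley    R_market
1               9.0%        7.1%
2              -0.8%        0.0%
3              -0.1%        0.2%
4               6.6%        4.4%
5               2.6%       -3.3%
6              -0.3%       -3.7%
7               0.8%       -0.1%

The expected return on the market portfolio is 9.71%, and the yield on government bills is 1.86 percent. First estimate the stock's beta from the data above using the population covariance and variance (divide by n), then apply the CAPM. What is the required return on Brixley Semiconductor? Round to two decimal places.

Mean R_i = (9.0 − 0.8 − 0.1 + 6.6 + 2.6 − 0.3 + 0.8) / 7 = 2.5429%
Mean R_m = (7.1 + 0.0 + 0.2 + 4.4 − 3.3 − 3.7 − 0.1) / 7 = 0.6571%
Σ(R_i − R̄_i)(R_m − R̄_m) = 73.6729  ⇒  Cov = 73.6729 / 7 = 10.5247
Σ(R_m − R̄_m)² = 91.3771  ⇒  Var(R_m) = 91.3771 / 7 = 13.0539
β = Cov / Var(R_m) = 10.5247 / 13.0539 = 0.8062
MRP = 9.71% − 1.86% = 7.85%
E(R) = R_f + β × MRP = 1.86% + 0.8062 × 7.85% = 8.19%

8.19%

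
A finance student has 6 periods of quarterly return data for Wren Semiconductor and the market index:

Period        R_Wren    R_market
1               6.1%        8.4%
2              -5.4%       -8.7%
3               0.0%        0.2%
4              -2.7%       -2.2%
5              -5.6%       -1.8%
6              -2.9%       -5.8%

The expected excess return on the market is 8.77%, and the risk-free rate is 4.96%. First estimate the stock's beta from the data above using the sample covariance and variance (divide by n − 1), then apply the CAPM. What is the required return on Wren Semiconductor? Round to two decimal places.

Mean R_i = (6.1 − 5.4 + 0.0 − 2.7 − 5.6 − 2.9) / 6 = -1.7500%
Mean R_m = (8.4 − 8.7 + 0.2 − 2.2 − 1.8 − 5.8) / 6 = -1.6500%
Σ(R_i − R̄_i)(R_m − R̄_m) = 113.7350  ⇒  Cov = 113.7350 / 5 = 22.7470
Σ(R_m − R̄_m)² = 171.6750  ⇒  Var(R_m) = 171.6750 / 5 = 34.3350
β = Cov / Var(R_m) = 22.7470 / 34.3350 = 0.6625
E(R) = R_f + β × MRP = 4.96% + 0.6625 × 8.77% = 10.77%

10.77%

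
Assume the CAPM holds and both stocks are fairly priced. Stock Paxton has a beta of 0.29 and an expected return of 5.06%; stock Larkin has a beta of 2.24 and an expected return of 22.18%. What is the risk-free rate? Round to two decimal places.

2.51%

Both satisfy E(R) = R_f + β·MRP, so the slope of the SML is
MRP = (22.18% − 5.06%) / (2.24 − 0.29) = 17.12% / 1.95 = 8.7795%
R_f = E(R_Paxton) − β_Paxton·MRP = 5.06% − 0.29 × 8.7795% = 2.5139%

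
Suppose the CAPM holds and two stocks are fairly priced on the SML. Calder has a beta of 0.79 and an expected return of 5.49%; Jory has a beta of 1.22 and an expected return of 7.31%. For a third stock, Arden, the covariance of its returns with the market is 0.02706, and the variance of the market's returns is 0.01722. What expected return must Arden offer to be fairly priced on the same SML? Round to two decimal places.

MRP = (7.31% − 5.49%) / (1.22 − 0.79) = 4.2326%
R_f = 5.49% − 0.79 × 4.2326% = 2.1462%
β_Arden = Cov / Var(R_m) = 0.02706 / 0.01722 = 1.5714
E(R_Arden) = R_f + β × MRP = 2.1462% + 1.5714 × 4.2326% = 8.80%

8.80%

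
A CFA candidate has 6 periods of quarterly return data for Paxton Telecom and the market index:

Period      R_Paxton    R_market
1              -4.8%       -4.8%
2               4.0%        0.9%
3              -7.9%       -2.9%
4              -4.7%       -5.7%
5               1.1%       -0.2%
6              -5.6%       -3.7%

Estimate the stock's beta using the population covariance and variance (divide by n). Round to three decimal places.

1.424

Mean R_i = (-4.8 + 4.0 − 7.9 − 4.7 + 1.1 − 5.6) / 6 = -2.9833%
Mean R_m = (-4.8 + 0.9 − 2.9 − 5.7 − 0.2 − 3.7) / 6 = -2.7333%
Σ(R_i − R̄_i)(R_m − R̄_m) = 47.9133  ⇒  Cov = 47.9133 / 6 = 7.9856
Σ(R_m − R̄_m)² = 33.6533  ⇒  Var(R_m) = 33.6533 / 6 = 5.6089
β = Cov / Var(R_m) = 7.9856 / 5.6089 = 1.4237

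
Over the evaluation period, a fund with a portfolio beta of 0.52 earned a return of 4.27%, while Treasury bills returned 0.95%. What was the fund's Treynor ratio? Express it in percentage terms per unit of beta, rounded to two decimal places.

Treynor = (R_P − R_f) / β_P = (4.27% − 0.95%) / 0.5200 = 3.32% / 0.5200 = 6.38%

6.38%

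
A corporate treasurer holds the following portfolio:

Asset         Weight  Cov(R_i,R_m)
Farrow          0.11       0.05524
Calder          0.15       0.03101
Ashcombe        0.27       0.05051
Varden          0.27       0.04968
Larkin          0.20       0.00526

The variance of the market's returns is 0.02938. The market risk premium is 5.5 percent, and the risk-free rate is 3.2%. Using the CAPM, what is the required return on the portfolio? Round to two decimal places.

β_Farrow = 0.05524 / 0.02938 = 1.8802
β_Calder = 0.03101 / 0.02938 = 1.0555
β_Ashcombe = 0.05051 / 0.02938 = 1.7192
β_Varden = 0.04968 / 0.02938 = 1.6909
β_Larkin = 0.00526 / 0.02938 = 0.1790
β_P = Σ w_i β_i = 0.11×1.8802 + 0.15×1.0555 + 0.27×1.7192 + 0.27×1.6909 + 0.20×0.1790 = 1.3217
E(R_P) = R_f + β_P × MRP = 3.2% + 1.3217 × 5.5% = 10.47%

10.47%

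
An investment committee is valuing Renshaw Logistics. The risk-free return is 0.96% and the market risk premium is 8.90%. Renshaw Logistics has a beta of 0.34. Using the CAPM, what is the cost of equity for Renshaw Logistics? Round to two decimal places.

3.99%

E(R) = R_f + β × MRP = 0.96% + 0.34 × 8.90% = 3.99%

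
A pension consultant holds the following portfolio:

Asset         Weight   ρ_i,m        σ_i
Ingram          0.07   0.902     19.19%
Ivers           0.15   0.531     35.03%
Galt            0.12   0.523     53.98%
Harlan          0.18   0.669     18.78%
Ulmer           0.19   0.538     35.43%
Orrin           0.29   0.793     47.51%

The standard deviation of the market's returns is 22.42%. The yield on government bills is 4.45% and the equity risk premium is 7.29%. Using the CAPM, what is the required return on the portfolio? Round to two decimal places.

12.32%

β_Ingram = 0.902 × 19.19% / 22.42% = 0.7721
β_Ivers = 0.531 × 35.03% / 22.42% = 0.8297
β_Galt = 0.523 × 53.98% / 22.42% = 1.2592
β_Harlan = 0.669 × 18.78% / 22.42% = 0.5604
β_Ulmer = 0.538 × 35.43% / 22.42% = 0.8502
β_Orrin = 0.793 × 47.51% / 22.42% = 1.6804
β_P = Σ w_i β_i = 0.07×0.7721 + 0.15×0.8297 + 0.12×1.2592 + 0.18×0.5604 + 0.19×0.8502 + 0.29×1.6804 = 1.0793
E(R_P) = R_f + β_P × MRP = 4.45% + 1.0793 × 7.29% = 12.32%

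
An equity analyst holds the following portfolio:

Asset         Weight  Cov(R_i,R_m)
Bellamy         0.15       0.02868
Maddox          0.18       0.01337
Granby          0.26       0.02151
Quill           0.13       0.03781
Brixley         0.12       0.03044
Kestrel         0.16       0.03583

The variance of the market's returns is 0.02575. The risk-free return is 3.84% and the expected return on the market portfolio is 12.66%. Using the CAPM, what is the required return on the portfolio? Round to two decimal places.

β_Bellamy = 0.02868 / 0.02575 = 1.1138
β_Maddox = 0.01337 / 0.02575 = 0.5192
β_Granby = 0.02151 / 0.02575 = 0.8353
β_Quill = 0.03781 / 0.02575 = 1.4683
β_Brixley = 0.03044 / 0.02575 = 1.1821
β_Kestrel = 0.03583 / 0.02575 = 1.3915
β_P = Σ w_i β_i = 0.15×1.1138 + 0.18×0.5192 + 0.26×0.8353 + 0.13×1.4683 + 0.12×1.1821 + 0.16×1.3915 = 1.0331
MRP = 12.66% − 3.84% = 8.82%
E(R_P) = R_f + β_P × MRP = 3.84% + 1.0331 × 8.82% = 12.95%

12.95%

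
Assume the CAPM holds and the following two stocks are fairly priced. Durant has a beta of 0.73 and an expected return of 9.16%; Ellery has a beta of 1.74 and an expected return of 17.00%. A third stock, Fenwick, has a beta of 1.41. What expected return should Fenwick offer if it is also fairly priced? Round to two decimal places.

MRP (SML slope) = (17.00% − 9.16%) / (1.74 − 0.73) = 7.84% / 1.01 = 7.7624%
R_f (intercept) = 9.16% − 0.73 × 7.7624% = 3.4934%
E(R_Fenwick) = R_f + β × MRP = 3.4934% + 1.41 × 7.7624% = 14.44%

14.44%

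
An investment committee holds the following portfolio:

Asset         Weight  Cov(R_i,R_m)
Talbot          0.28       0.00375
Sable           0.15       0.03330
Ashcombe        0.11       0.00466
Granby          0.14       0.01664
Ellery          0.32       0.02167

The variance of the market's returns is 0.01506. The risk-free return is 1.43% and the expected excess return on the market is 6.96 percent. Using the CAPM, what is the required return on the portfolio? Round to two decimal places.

8.74%

β_Talbot = 0.00375 / 0.01506 = 0.2490
β_Sable = 0.03330 / 0.01506 = 2.2112
β_Ashcombe = 0.00466 / 0.01506 = 0.3094
β_Granby = 0.01664 / 0.01506 = 1.1049
β_Ellery = 0.02167 / 0.01506 = 1.4389
β_P = Σ w_i β_i = 0.28×0.2490 + 0.15×2.2112 + 0.11×0.3094 + 0.14×1.1049 + 0.32×1.4389 = 1.0506
E(R_P) = R_f + β_P × MRP = 1.43% + 1.0506 × 6.96% = 8.74%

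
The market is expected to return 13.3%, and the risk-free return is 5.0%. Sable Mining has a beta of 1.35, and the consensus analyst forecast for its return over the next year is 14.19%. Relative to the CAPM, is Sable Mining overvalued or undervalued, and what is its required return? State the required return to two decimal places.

Overvalued; required return 16.21%

MRP = 13.3% − 5.0% = 8.30%
Required return = R_f + β·MRP = 5.0% + 1.35 × 8.3% = 16.21%
Forecast 14.19% < required 16.21% → the stock plots below the SML → overvalued.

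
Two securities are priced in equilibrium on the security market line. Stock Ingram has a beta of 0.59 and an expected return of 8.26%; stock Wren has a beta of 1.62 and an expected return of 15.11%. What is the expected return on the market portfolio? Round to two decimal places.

Both satisfy E(R) = R_f + β·MRP, so the slope of the SML is
MRP = (15.11% − 8.26%) / (1.62 − 0.59) = 6.85% / 1.03 = 6.6505%
R_f = E(R_Ingram) − β_Ingram·MRP = 8.26% − 0.59 × 6.6505% = 4.3362%
E(R_m) = R_f + MRP = 4.3362% + 6.6505% = 10.99%

10.99%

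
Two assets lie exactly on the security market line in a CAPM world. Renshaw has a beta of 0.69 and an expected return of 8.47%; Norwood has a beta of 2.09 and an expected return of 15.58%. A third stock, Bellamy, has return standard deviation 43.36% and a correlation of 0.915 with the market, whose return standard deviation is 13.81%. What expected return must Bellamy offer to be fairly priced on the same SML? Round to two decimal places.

19.56%

MRP = (15.58% − 8.47%) / (2.09 − 0.69) = 5.0786%
R_f = 8.47% − 0.69 × 5.0786% = 4.9658%
β_Bellamy = ρ·σ_i/σ_m = 0.915 × 43.36 / 13.81 = 2.8729
E(R_Bellamy) = R_f + β × MRP = 4.9658% + 2.8729 × 5.0786% = 19.56%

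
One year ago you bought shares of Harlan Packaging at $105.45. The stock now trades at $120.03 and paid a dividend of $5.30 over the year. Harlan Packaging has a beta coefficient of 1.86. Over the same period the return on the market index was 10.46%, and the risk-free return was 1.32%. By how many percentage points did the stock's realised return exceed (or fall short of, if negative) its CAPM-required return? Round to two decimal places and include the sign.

+0.53%

Realised HPR = (P1 + D1 − P0) / P0 = (120.03 + 5.30 − 105.45) / 105.45 = 19.88 / 105.45 = 18.8525%
MRP = 10.46% − 1.32% = 9.14%
CAPM required = R_f + β·MRP = 1.32% + 1.86 × 9.14% = 18.3204%
α = realised − required = 18.8525% − 18.3204% = +0.53%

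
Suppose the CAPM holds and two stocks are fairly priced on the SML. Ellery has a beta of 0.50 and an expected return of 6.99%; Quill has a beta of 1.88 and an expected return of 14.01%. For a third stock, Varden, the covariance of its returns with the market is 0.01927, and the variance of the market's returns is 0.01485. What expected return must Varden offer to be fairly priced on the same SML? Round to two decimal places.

MRP = (14.01% − 6.99%) / (1.88 − 0.50) = 5.0870%
R_f = 6.99% − 0.50 × 5.0870% = 4.4465%
β_Varden = Cov / Var(R_m) = 0.01927 / 0.01485 = 1.2976
E(R_Varden) = R_f + β × MRP = 4.4465% + 1.2976 × 5.0870% = 11.05%

11.05%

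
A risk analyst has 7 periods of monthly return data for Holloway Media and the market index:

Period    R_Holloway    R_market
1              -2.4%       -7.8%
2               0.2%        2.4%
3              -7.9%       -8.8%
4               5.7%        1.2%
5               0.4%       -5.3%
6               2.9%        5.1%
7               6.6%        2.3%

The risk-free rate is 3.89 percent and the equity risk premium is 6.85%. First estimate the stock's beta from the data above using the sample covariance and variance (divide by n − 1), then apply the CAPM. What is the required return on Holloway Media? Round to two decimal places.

Mean R_i = (-2.4 + 0.2 − 7.9 + 5.7 + 0.4 + 2.9 + 6.6) / 7 = 0.7857%
Mean R_m = (-7.8 + 2.4 − 8.8 + 1.2 − 5.3 + 5.1 + 2.3) / 7 = -1.5571%
Σ(R_i − R̄_i)(R_m − R̄_m) = 131.9743  ⇒  Cov = 131.9743 / 6 = 21.9957
Σ(R_m − R̄_m)² = 187.8971  ⇒  Var(R_m) = 187.8971 / 6 = 31.3162
β = Cov / Var(R_m) = 21.9957 / 31.3162 = 0.7024
E(R) = R_f + β × MRP = 3.89% + 0.7024 × 6.85% = 8.70%

8.70%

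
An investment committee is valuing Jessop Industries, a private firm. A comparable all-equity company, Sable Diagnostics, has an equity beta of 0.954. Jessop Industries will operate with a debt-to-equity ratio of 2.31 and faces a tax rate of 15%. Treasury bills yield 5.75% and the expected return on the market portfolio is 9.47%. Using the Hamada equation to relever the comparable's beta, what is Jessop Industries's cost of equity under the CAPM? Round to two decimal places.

16.27%

β_L = β_U × [1 + (1 − t)(D/E)] = 0.954 × [1 + (1 − 0.15) × 2.31]
    = 0.954 × [1 + 0.85 × 2.31] = 0.954 × 2.9635 = 2.8272
MRP = 9.47% − 5.75% = 3.72%
E(R) = R_f + β_L × MRP = 5.75% + 2.8272 × 3.72% = 16.27%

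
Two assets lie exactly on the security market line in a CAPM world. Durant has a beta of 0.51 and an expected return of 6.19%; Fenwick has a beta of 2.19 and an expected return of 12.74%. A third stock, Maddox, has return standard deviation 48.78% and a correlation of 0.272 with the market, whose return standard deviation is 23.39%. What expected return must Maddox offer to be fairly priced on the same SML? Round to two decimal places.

6.41%

MRP = (12.74% − 6.19%) / (2.19 − 0.51) = 3.8988%
R_f = 6.19% − 0.51 × 3.8988% = 4.2016%
β_Maddox = ρ·σ_i/σ_m = 0.272 × 48.78 / 23.39 = 0.5673
E(R_Maddox) = R_f + β × MRP = 4.2016% + 0.5673 × 3.8988% = 6.41%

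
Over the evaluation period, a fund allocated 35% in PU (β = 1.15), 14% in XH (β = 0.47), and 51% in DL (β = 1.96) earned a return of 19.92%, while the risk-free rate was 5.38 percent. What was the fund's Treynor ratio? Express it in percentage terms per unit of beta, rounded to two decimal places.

9.91%

β_P = 0.35×1.15 + 0.14×0.47 + 0.51×1.96 = 1.4679
Treynor = (R_P − R_f) / β_P = (19.92% − 5.38%) / 1.4679 = 14.54% / 1.4679 = 9.91%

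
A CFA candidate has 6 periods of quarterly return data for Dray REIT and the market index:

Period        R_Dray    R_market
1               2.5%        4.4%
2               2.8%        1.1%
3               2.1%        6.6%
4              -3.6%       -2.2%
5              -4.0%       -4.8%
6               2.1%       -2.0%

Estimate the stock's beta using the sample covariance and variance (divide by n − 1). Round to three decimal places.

0.528

Mean R_i = (2.5 + 2.8 + 2.1 − 3.6 − 4.0 + 2.1) / 6 = 0.3167%
Mean R_m = (4.4 + 1.1 + 6.6 − 2.2 − 4.8 − 2.0) / 6 = 0.5167%
Σ(R_i − R̄_i)(R_m − R̄_m) = 49.8783  ⇒  Cov = 49.8783 / 5 = 9.9757
Σ(R_m − R̄_m)² = 94.4083  ⇒  Var(R_m) = 94.4083 / 5 = 18.8817
β = Cov / Var(R_m) = 9.9757 / 18.8817 = 0.5283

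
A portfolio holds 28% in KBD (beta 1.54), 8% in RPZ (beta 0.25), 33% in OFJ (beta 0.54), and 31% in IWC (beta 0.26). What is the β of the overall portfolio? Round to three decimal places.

0.710

β_P = Σ w_i β_i = 0.28×1.54 + 0.08×0.25 + 0.33×0.54 + 0.31×0.26 = 0.7100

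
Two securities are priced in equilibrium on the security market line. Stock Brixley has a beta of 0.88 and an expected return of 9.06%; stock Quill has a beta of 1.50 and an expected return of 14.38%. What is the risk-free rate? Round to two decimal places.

1.51%

Both satisfy E(R) = R_f + β·MRP, so the slope of the SML is
MRP = (14.38% − 9.06%) / (1.50 − 0.88) = 5.32% / 0.62 = 8.5806%
R_f = E(R_Brixley) − β_Brixley·MRP = 9.06% − 0.88 × 8.5806% = 1.5091%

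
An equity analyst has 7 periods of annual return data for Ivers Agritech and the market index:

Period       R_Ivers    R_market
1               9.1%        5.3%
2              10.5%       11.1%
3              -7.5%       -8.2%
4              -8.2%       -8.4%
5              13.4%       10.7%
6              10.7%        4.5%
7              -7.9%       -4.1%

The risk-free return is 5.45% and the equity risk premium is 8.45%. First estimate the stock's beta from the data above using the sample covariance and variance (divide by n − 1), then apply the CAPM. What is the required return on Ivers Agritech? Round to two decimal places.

15.18%

Mean R_i = (9.1 + 10.5 − 7.5 − 8.2 + 13.4 + 10.7 − 7.9) / 7 = 2.8714%
Mean R_m = (5.3 + 11.1 − 8.2 − 8.4 + 10.7 + 4.5 − 4.1) / 7 = 1.5571%
Σ(R_i − R̄_i)(R_m − R̄_m) = 487.7814  ⇒  Cov = 487.7814 / 6 = 81.2969
Σ(R_m − R̄_m)² = 423.6771  ⇒  Var(R_m) = 423.6771 / 6 = 70.6129
β = Cov / Var(R_m) = 81.2969 / 70.6129 = 1.1513
E(R) = R_f + β × MRP = 5.45% + 1.1513 × 8.45% = 15.18%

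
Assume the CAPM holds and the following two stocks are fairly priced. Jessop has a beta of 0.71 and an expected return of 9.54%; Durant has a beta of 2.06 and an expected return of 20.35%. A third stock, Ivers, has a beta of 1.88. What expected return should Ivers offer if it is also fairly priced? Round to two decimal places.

18.91%

MRP (SML slope) = (20.35% − 9.54%) / (2.06 − 0.71) = 10.81% / 1.35 = 8.0074%
R_f (intercept) = 9.54% − 0.71 × 8.0074% = 3.8547%
E(R_Ivers) = R_f + β × MRP = 3.8547% + 1.88 × 8.0074% = 18.91%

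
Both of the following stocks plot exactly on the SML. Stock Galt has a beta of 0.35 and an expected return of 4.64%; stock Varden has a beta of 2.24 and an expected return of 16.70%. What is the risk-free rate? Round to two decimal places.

Both satisfy E(R) = R_f + β·MRP, so the slope of the SML is
MRP = (16.70% − 4.64%) / (2.24 − 0.35) = 12.06% / 1.89 = 6.3810%
R_f = E(R_Galt) − β_Galt·MRP = 4.64% − 0.35 × 6.3810% = 2.4067%

2.41%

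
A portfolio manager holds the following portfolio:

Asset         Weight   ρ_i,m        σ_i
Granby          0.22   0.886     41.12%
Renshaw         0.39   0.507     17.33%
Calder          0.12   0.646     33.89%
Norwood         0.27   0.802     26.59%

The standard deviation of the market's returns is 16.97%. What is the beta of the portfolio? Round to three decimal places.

β_Granby = 0.886 × 41.12% / 16.97% = 2.1469
β_Renshaw = 0.507 × 17.33% / 16.97% = 0.5178
β_Calder = 0.646 × 33.89% / 16.97% = 1.2901
β_Norwood = 0.802 × 26.59% / 16.97% = 1.2566
β_P = Σ w_i β_i = 0.22×2.1469 + 0.39×0.5178 + 0.12×1.2901 + 0.27×1.2566 = 1.1684

1.168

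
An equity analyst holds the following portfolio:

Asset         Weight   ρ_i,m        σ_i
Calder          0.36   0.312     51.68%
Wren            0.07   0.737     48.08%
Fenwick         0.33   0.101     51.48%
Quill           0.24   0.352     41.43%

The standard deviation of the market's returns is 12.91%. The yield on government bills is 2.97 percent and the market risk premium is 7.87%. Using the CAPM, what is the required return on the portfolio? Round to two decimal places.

11.20%

β_Calder = 0.312 × 51.68% / 12.91% = 1.2490
β_Wren = 0.737 × 48.08% / 12.91% = 2.7448
β_Fenwick = 0.101 × 51.48% / 12.91% = 0.4027
β_Quill = 0.352 × 41.43% / 12.91% = 1.1296
β_P = Σ w_i β_i = 0.36×1.2490 + 0.07×2.7448 + 0.33×0.4027 + 0.24×1.1296 = 1.0458
E(R_P) = R_f + β_P × MRP = 2.97% + 1.0458 × 7.87% = 11.20%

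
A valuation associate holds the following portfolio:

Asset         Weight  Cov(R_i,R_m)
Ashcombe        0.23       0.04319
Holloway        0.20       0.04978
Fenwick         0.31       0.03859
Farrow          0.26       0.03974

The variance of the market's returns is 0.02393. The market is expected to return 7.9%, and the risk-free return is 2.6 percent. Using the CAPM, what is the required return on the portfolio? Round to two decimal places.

β_Ashcombe = 0.04319 / 0.02393 = 1.8048
β_Holloway = 0.04978 / 0.02393 = 2.0802
β_Fenwick = 0.03859 / 0.02393 = 1.6126
β_Farrow = 0.03974 / 0.02393 = 1.6607
β_P = Σ w_i β_i = 0.23×1.8048 + 0.20×2.0802 + 0.31×1.6126 + 0.26×1.6607 = 1.7628
MRP = 7.9% − 2.6% = 5.30%
E(R_P) = R_f + β_P × MRP = 2.6% + 1.7628 × 5.3% = 11.94%

11.94%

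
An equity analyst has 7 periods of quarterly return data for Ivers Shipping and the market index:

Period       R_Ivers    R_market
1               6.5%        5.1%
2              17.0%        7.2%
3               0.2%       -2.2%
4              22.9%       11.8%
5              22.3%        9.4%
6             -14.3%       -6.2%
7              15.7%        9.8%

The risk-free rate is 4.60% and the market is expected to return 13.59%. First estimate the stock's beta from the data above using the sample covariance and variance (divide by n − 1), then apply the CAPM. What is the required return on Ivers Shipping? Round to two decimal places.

22.10%

Mean R_i = (6.5 + 17.0 + 0.2 + 22.9 + 22.3 − 14.3 + 15.7) / 7 = 10.0429%
Mean R_m = (5.1 + 7.2 − 2.2 + 11.8 + 9.4 − 6.2 + 9.8) / 7 = 4.9857%
Σ(R_i − R̄_i)(R_m − R̄_m) = 526.9743  ⇒  Cov = 526.9743 / 6 = 87.8291
Σ(R_m − R̄_m)² = 270.7686  ⇒  Var(R_m) = 270.7686 / 6 = 45.1281
β = Cov / Var(R_m) = 87.8291 / 45.1281 = 1.9462
MRP = 13.59% − 4.60% = 8.99%
E(R) = R_f + β × MRP = 4.60% + 1.9462 × 8.99% = 22.10%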